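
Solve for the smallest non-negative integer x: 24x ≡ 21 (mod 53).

34

24⁻¹ ≡ 42 (mod 53) because 24·42 = 1008 = 19·53 + 1.
So x ≡ 42·21 = 882 ≡ 34 (mod 53).
Check: 24·34 = 816 = 15·53 + 21.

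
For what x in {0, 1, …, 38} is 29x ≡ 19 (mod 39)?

29⁻¹ ≡ 35 (mod 39) because 29·35 = 1015 = 26·39 + 1.
So x ≡ 35·19 = 665 ≡ 2 (mod 39).
Check: 29·2 = 58 = 1·39 + 19.

2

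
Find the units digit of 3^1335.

7

Powers of 3 mod 10 repeat with period 4: 3, 9, 7, 1.
1335 leaves remainder 3 on division by 4, so 3^1335 ends in 7.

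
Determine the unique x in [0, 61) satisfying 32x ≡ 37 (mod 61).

45

The inverse of 32 mod 61 is 21 (since 32·21 = 672 ≡ 1).
So x ≡ 21·37 = 777 ≡ 45 (mod 61).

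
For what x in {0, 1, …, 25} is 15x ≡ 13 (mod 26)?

15⁻¹ ≡ 7 (mod 26) because 15·7 = 105 = 4·26 + 1.
So x ≡ 7·13 = 91 ≡ 13 (mod 26).

13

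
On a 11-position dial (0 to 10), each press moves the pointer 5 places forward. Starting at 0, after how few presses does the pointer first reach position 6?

10

5⁻¹ ≡ 9 (mod 11) because 5·9 = 45 = 4·11 + 1.
So x ≡ 9·6 = 54 ≡ 10 (mod 11).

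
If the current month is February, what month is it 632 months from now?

632 mod 12 = 8 (since 52·12 = 624).
February + 8 months → October.

October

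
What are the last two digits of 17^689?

97

Successive squares of 17 mod 100: 17^1≡17, 17^2≡89, 17^4≡21, 17^8≡41, 17^16≡81, 17^32≡61, 17^64≡21, 17^128≡41, 17^256≡81, 17^512≡61.
689 = 1 + 16 + 32 + 128 + 512, so 17^689 ≡ 17·81·61·41·61 ≡ 97 (mod 100).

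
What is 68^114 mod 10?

4

The units digit of 68^n cycles with period 4: 8, 4, 2, 6, …
114 mod 4 = 2, so the last digit matches 8^2 = 4.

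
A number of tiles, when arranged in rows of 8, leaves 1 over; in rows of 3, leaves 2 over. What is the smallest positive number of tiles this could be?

x ≡ 2 (mod 3) gives x ∈ {2, 5, 8, 11, 14, 17}.
The first of these with x mod 8 = 1 is 17.

17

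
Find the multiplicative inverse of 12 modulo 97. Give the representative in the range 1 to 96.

12·89 = 1068 = 11·97 + 1, so 12⁻¹ ≡ 89 (mod 97).

89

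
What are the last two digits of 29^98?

61

By repeated squaring mod 100: 29^1≡29, 29^2≡41, 29^4≡81, 29^8≡61, 29^16≡21, 29^32≡41, 29^64≡81.
Since 98 = 2 + 32 + 64 in binary, 29^98 ≡ 41·41·81 ≡ 61 (mod 100).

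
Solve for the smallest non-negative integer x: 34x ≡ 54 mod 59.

The inverse of 34 mod 59 is 33 (since 34·33 = 1122 ≡ 1).
So x ≡ 33·54 = 1782 ≡ 12 (mod 59).

12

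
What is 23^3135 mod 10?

Last digits of 3^n: 3, 9, 7, 1 (period 4).
3135 leaves remainder 3 on division by 4, so 23^3135 ends in 7.

7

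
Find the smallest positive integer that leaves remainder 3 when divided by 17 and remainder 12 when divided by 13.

x ≡ 12 (mod 13) gives x ∈ {12, 25, 38, 51, 64, 77, 90, 103, …}.
The first of these with x mod 17 = 3 is 207.

207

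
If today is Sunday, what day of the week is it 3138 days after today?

Tuesday

3138 mod 7 = 2 (since 448·7 = 3136).
Sunday + 2 days → Tuesday.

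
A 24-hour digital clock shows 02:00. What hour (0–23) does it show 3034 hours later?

3034 − 126·24 = 10, so 3034 ≡ 10 (mod 24).
(2 + 10) mod 24 = 12.

12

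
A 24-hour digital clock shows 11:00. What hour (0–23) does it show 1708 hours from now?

1708 − 71·24 = 4, so 1708 ≡ 4 (mod 24).
(11 + 4) mod 24 = 15.

15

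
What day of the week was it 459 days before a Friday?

Dividing 459 by 7 gives quotient 65 and remainder 4.
Friday − 4 days → Monday.

Monday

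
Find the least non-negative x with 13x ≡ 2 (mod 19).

6

The inverse of 13 mod 19 is 3 (since 13·3 = 39 ≡ 1).
Multiplying both sides by 3: x ≡ 3·2 = 6 ≡ 6 (mod 19).
Check: 13·6 = 78 = 4·19 + 2.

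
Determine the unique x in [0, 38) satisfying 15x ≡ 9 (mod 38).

31

The inverse of 15 mod 38 is 33 (since 15·33 = 495 ≡ 1).
Multiplying both sides by 33: x ≡ 33·9 = 297 ≡ 31 (mod 38).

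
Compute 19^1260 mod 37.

1

By repeated squaring mod 37: 19^1≡19, 19^2≡28, 19^4≡7, 19^8≡12, 19^16≡33, 19^32≡16, 19^64≡34, 19^128≡9, 19^256≡7, 19^512≡12, 19^1024≡33.
1260 = 4 + 8 + 32 + 64 + 128 + 1024, so 19^1260 ≡ 7·12·16·34·9·33 ≡ 1 (mod 37).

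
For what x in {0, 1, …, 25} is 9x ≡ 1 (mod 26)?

The inverse of 9 mod 26 is 3 (since 9·3 = 27 ≡ 1).
Multiplying both sides by 3: x ≡ 3·1 = 3 ≡ 3 (mod 26).

3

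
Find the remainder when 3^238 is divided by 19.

5

Successive squares of 3 mod 19: 3^1≡3, 3^2≡9, 3^4≡5, 3^8≡6, 3^16≡17, 3^32≡4, 3^64≡16, 3^128≡9.
Since 238 = 2 + 4 + 8 + 32 + 64 + 128 in binary, 3^238 ≡ 9·5·6·4·16·9 ≡ 5 (mod 19).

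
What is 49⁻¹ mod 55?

9

55 = 1·49 + 6
49 = 8·6 + 1
6 = 6·1 + 0
Back-substituting gives 49·9 ≡ 1 (mod 55).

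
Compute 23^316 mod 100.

61

Square-and-reduce mod 100: 23^1≡23, 23^2≡29, 23^4≡41, 23^8≡81, 23^16≡61, 23^32≡21, 23^64≡41, 23^128≡81, 23^256≡61.
316 = 4 + 8 + 16 + 32 + 256, so 23^316 ≡ 41·81·61·21·61 ≡ 61 (mod 100).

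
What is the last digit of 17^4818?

9

Last digits of 7^n: 7, 9, 3, 1 (period 4).
4818 mod 4 = 2, so the last digit matches 7^2 = 9.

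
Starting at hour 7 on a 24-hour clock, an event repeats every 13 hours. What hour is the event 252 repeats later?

19

252·13 = 3276.
3276 − 136·24 = 12, so 3276 ≡ 12 (mod 24).
(7 + 12) mod 24 = 19.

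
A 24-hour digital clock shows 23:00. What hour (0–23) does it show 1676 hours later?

Dividing 1676 by 24 gives quotient 69 and remainder 20.
(23 + 20) mod 24 = 19.

19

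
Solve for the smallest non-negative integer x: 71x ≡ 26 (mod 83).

67

The inverse of 71 mod 83 is 76 (since 71·76 = 5396 ≡ 1).
So x ≡ 76·26 = 1976 ≡ 67 (mod 83).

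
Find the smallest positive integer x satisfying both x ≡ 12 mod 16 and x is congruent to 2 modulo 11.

156

Since 11·3 ≡ 1 (mod 16), take x = 2 + 11·((12−2)·3 mod 16) = 2 + 11·14 = 156.
Check: 156 mod 16 = 12, 156 mod 11 = 2.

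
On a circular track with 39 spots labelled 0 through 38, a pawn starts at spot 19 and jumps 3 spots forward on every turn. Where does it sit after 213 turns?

34

213·3 = 639.
Dividing 639 by 39 gives quotient 16 and remainder 15.
(19 + 15) mod 39 = 34.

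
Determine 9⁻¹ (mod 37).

37 = 4·9 + 1
9 = 9·1 + 0
Back-substituting gives 9·33 ≡ 1 (mod 37).

33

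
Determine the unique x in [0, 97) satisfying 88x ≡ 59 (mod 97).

The inverse of 88 mod 97 is 43 (since 88·43 = 3784 ≡ 1).
Multiplying both sides by 43: x ≡ 43·59 = 2537 ≡ 15 (mod 97).

15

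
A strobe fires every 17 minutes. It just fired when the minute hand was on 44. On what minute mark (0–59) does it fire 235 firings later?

235·17 = 3995.
3995 = 66·60 + 35, so 3995 mod 60 = 35.
(44 + 35) mod 60 = 19.

19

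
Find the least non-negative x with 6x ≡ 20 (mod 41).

The inverse of 6 mod 41 is 7 (since 6·7 = 42 ≡ 1).
So x ≡ 7·20 = 140 ≡ 17 (mod 41).
Check: 6·17 = 102 = 2·41 + 20.

17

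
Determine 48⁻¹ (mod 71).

37

48·37 = 1776 = 25·71 + 1, so 48⁻¹ ≡ 37 (mod 71).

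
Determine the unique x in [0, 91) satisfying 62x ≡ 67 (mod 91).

The inverse of 62 mod 91 is 69 (since 62·69 = 4278 ≡ 1).
So x ≡ 69·67 = 4623 ≡ 73 (mod 91).
Check: 62·73 = 4526 = 49·91 + 67.

73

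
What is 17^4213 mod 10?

Last digits of 7^n: 7, 9, 3, 1 (period 4).
4213 mod 4 = 1, so the last digit matches 7^1 = 7.

7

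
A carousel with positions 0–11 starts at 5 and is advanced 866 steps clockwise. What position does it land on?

866 − 72·12 = 2, so 866 ≡ 2 (mod 12).
(5 + 2) mod 12 = 7.

7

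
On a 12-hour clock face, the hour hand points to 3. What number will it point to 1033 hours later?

1033 = 86·12 + 1, so 1033 mod 12 = 1.
3 + 1 → 4 on a 12-hour dial.

4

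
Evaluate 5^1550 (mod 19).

Successive squares of 5 mod 19: 5^1≡5, 5^2≡6, 5^4≡17, 5^8≡4, 5^16≡16, 5^32≡9, 5^64≡5, 5^128≡6, 5^256≡17, 5^512≡4, 5^1024≡16.
Since 1550 = 2 + 4 + 8 + 512 + 1024 in binary, 5^1550 ≡ 6·17·4·4·16 ≡ 6 (mod 19).

6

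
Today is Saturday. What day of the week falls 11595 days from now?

11595 − 1656·7 = 3, so 11595 ≡ 3 (mod 7).
Saturday + 3 days → Tuesday.

Tuesday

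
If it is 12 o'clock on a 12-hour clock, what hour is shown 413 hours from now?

5

Dividing 413 by 12 gives quotient 34 and remainder 5.
12 + 5 → 5 on a 12-hour dial.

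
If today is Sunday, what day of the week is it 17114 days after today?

Dividing 17114 by 7 gives quotient 2444 and remainder 6.
Sunday + 6 days → Saturday.

Saturday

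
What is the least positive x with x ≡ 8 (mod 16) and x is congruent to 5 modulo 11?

104

x ≡ 5 (mod 11) gives x ∈ {5, 16, 27, 38, 49, 60, 71, 82, …}.
The first of these with x mod 16 = 8 is 104.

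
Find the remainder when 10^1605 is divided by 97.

46

Successive squares of 10 mod 97: 10^1≡10, 10^2≡3, 10^4≡9, 10^8≡81, 10^16≡62, 10^32≡61, 10^64≡35, 10^128≡61, 10^256≡35, 10^512≡61, 10^1024≡35.
Since 1605 = 1 + 4 + 64 + 512 + 1024 in binary, 10^1605 ≡ 10·9·35·61·35 ≡ 46 (mod 97).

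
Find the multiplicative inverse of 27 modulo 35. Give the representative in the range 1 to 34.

27·13 = 351 = 10·35 + 1, so 27⁻¹ ≡ 13 (mod 35).

13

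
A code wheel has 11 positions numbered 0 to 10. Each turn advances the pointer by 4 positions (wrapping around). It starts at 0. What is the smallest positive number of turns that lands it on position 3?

9

The inverse of 4 mod 11 is 3 (since 4·3 = 12 ≡ 1).
So x ≡ 3·3 = 9 ≡ 9 (mod 11).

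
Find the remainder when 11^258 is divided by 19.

Square-and-reduce mod 19: 11^1≡11, 11^2≡7, 11^4≡11, 11^8≡7, 11^16≡11, 11^32≡7, 11^64≡11, 11^128≡7, 11^256≡11.
258 = 2 + 256, so 11^258 ≡ 7·11 ≡ 1 (mod 19).

1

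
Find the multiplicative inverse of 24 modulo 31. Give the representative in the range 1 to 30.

22

31 = 1·24 + 7
24 = 3·7 + 3
7 = 2·3 + 1
3 = 3·1 + 0
Back-substituting gives 24·22 ≡ 1 (mod 31).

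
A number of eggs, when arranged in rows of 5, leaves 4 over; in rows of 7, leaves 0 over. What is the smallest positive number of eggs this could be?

14

Since 7·3 ≡ 1 (mod 5), take x = 0 + 7·((4−0)·3 mod 5) = 0 + 7·2 = 14.
Check: 14 mod 5 = 4, 14 mod 7 = 0.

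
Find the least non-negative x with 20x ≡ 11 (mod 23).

The inverse of 20 mod 23 is 15 (since 20·15 = 300 ≡ 1).
So x ≡ 15·11 = 165 ≡ 4 (mod 23).

4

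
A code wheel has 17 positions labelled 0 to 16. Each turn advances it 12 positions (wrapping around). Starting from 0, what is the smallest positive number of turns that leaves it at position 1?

17 = 1·12 + 5
12 = 2·5 + 2
5 = 2·2 + 1
2 = 2·1 + 0
Back-substituting gives 12·10 ≡ 1 (mod 17).

10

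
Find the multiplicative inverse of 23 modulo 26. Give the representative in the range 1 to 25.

26 = 1·23 + 3
23 = 7·3 + 2
3 = 1·2 + 1
2 = 2·1 + 0
Back-substituting gives 23·17 ≡ 1 (mod 26).

17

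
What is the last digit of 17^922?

Last digits of 7^n: 7, 9, 3, 1 (period 4).
922 mod 4 = 2, so the last digit matches 7^2 = 9.

9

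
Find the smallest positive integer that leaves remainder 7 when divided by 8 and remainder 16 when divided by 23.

39

Since 23·7 ≡ 1 (mod 8), take x = 16 + 23·((7−16)·7 mod 8) = 16 + 23·1 = 39.
Check: 39 mod 8 = 7, 39 mod 23 = 16.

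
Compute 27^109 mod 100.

Square-and-reduce mod 100: 27^1≡27, 27^2≡29, 27^4≡41, 27^8≡81, 27^16≡61, 27^32≡21, 27^64≡41.
Since 109 = 1 + 4 + 8 + 32 + 64 in binary, 27^109 ≡ 27·41·81·21·41 ≡ 87 (mod 100).

87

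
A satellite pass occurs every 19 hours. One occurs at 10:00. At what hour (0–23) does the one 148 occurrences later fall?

148·19 = 2812.
2812 − 117·24 = 4, so 2812 ≡ 4 (mod 24).
(10 + 4) mod 24 = 14.

14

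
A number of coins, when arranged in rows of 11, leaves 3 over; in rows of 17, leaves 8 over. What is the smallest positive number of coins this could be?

25

Since 17·2 ≡ 1 (mod 11), take x = 8 + 17·((3−8)·2 mod 11) = 8 + 17·1 = 25.
Check: 25 mod 11 = 3, 25 mod 17 = 8.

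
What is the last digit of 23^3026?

Last digits of 3^n: 3, 9, 7, 1 (period 4).
3026 leaves remainder 2 on division by 4, so 23^3026 ends in 9.

9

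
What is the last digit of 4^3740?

6

Powers of 4 mod 10 repeat with period 2: 4, 6.
3740 leaves remainder 0 on division by 2, so 4^3740 ends in 6.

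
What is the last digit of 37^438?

Powers of 7 mod 10 repeat with period 4: 7, 9, 3, 1.
438 leaves remainder 2 on division by 4, so 37^438 ends in 9.

9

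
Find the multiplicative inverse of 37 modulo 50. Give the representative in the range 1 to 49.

23

50 = 1·37 + 13
37 = 2·13 + 11
13 = 1·11 + 2
11 = 5·2 + 1
2 = 2·1 + 0
Back-substituting gives 37·23 ≡ 1 (mod 50).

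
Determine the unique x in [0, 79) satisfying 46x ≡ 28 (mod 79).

59

46⁻¹ ≡ 67 (mod 79) because 46·67 = 3082 = 39·79 + 1.
So x ≡ 67·28 = 1876 ≡ 59 (mod 79).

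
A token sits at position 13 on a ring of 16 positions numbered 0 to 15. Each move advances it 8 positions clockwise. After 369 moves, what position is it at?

369·8 = 2952.
2952 − 184·16 = 8, so 2952 ≡ 8 (mod 16).
(13 + 8) mod 16 = 5.

5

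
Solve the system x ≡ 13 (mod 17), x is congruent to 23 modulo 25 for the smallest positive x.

98

x ≡ 13 (mod 17) gives x ∈ {13, 30, 47, 64, 81, 98}.
The first of these with x mod 25 = 23 is 98.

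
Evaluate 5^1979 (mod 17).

11

Successive squares of 5 mod 17: 5^1≡5, 5^2≡8, 5^4≡13, 5^8≡16, 5^16≡1, 5^32≡1, 5^64≡1, 5^128≡1, 5^256≡1, 5^512≡1, 5^1024≡1.
1979 = 1 + 2 + 8 + 16 + 32 + 128 + 256 + 512 + 1024, so 5^1979 ≡ 5·8·16·1·1·1·1·1·1 ≡ 11 (mod 17).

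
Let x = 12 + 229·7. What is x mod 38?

229·7 = 1603.
1603 mod 38 = 7 (since 42·38 = 1596).
(12 + 7) mod 38 = 19.

19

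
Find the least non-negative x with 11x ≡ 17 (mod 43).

The inverse of 11 mod 43 is 4 (since 11·4 = 44 ≡ 1).
Multiplying both sides by 4: x ≡ 4·17 = 68 ≡ 25 (mod 43).
Check: 11·25 = 275 = 6·43 + 17.

25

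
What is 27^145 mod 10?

7

The units digit of 27^n cycles with period 4: 7, 9, 3, 1, …
145 leaves remainder 1 on division by 4, so 27^145 ends in 7.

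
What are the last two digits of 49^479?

49

Square-and-reduce mod 100: 49^1≡49, 49^2≡1, 49^4≡1, 49^8≡1, 49^16≡1, 49^32≡1, 49^64≡1, 49^128≡1, 49^256≡1.
Since 479 = 1 + 2 + 4 + 8 + 16 + 64 + 128 + 256 in binary, 49^479 ≡ 49·1·1·1·1·1·1·1 ≡ 49 (mod 100).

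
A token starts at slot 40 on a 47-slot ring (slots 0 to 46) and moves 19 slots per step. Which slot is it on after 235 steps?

40

235·19 = 4465.
4465 mod 47 = 0 (since 95·47 = 4465).
(40 + 0) mod 47 = 40.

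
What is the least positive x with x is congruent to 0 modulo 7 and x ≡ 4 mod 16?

84

x ≡ 0 (mod 7) gives x ∈ {0, 7, 14, 21, 28, 35, 42, 49, …}.
The first of these with x mod 16 = 4 is 84.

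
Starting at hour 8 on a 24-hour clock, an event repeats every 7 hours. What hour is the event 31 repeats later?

9

31·7 = 217.
Dividing 217 by 24 gives quotient 9 and remainder 1.
(8 + 1) mod 24 = 9.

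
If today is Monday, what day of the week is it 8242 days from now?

8242 = 1177·7 + 3, so 8242 mod 7 = 3.
Monday + 3 days → Thursday.

Thursday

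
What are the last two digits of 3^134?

By repeated squaring mod 100: 3^1≡3, 3^2≡9, 3^4≡81, 3^8≡61, 3^16≡21, 3^32≡41, 3^64≡81, 3^128≡61.
134 = 2 + 4 + 128, so 3^134 ≡ 9·81·61 ≡ 69 (mod 100).

69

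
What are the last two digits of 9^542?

81

Square-and-reduce mod 100: 9^1≡9, 9^2≡81, 9^4≡61, 9^8≡21, 9^16≡41, 9^32≡81, 9^64≡61, 9^128≡21, 9^256≡41, 9^512≡81.
542 = 2 + 4 + 8 + 16 + 512, so 9^542 ≡ 81·61·21·41·81 ≡ 81 (mod 100).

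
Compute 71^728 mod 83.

21

By repeated squaring mod 83: 71^1≡71, 71^2≡61, 71^4≡69, 71^8≡30, 71^16≡70, 71^32≡3, 71^64≡9, 71^128≡81, 71^256≡4, 71^512≡16.
Since 728 = 8 + 16 + 64 + 128 + 512 in binary, 71^728 ≡ 30·70·9·81·16 ≡ 21 (mod 83).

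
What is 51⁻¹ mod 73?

51·63 = 3213 = 44·73 + 1, so 51⁻¹ ≡ 63 (mod 73).

63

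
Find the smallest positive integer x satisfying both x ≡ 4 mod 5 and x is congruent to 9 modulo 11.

9

Since 11·1 ≡ 1 (mod 5), take x = 9 + 11·((4−9)·1 mod 5) = 9 + 11·0 = 9.
Check: 9 mod 5 = 4, 9 mod 11 = 9.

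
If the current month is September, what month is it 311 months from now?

August

311 mod 12 = 11 (since 25·12 = 300).
September + 11 months → August.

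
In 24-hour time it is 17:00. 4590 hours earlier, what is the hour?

Dividing 4590 by 24 gives quotient 191 and remainder 6.
(17 − 6) mod 24 = 11.

11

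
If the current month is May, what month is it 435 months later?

August

Dividing 435 by 12 gives quotient 36 and remainder 3.
May + 3 months → August.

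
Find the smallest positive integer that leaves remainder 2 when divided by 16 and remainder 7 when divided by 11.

Since 11·3 ≡ 1 (mod 16), take x = 7 + 11·((2−7)·3 mod 16) = 7 + 11·1 = 18.
Check: 18 mod 16 = 2, 18 mod 11 = 7.

18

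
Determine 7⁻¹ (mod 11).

8

11 = 1·7 + 4
7 = 1·4 + 3
4 = 1·3 + 1
3 = 3·1 + 0
Back-substituting gives 7·8 ≡ 1 (mod 11).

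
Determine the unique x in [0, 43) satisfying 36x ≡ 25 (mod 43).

21

The inverse of 36 mod 43 is 6 (since 36·6 = 216 ≡ 1).
Multiplying both sides by 6: x ≡ 6·25 = 150 ≡ 21 (mod 43).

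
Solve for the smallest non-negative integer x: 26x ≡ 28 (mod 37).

21

26⁻¹ ≡ 10 (mod 37) because 26·10 = 260 = 7·37 + 1.
Multiplying both sides by 10: x ≡ 10·28 = 280 ≡ 21 (mod 37).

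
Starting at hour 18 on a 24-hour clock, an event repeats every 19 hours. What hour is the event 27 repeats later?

27·19 = 513.
513 mod 24 = 9 (since 21·24 = 504).
(18 + 9) mod 24 = 3.

3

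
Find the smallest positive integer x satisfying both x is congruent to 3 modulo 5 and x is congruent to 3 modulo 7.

x ≡ 3 (mod 5) gives x ∈ {3}.
The first of these with x mod 7 = 3 is 3.

3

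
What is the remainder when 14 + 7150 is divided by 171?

7150 − 41·171 = 139, so 7150 ≡ 139 (mod 171).
(14 + 139) mod 171 = 153.

153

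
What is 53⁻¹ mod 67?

67 = 1·53 + 14
53 = 3·14 + 11
14 = 1·11 + 3
11 = 3·3 + 2
3 = 1·2 + 1
2 = 2·1 + 0
Back-substituting gives 53·43 ≡ 1 (mod 67).

43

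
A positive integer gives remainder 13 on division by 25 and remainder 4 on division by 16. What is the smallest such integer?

x ≡ 4 (mod 16) gives x ∈ {4, 20, 36, 52, 68, 84, 100, 116, …}.
The first of these with x mod 25 = 13 is 388.

388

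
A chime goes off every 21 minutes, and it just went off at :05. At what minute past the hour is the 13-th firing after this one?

38

13·21 = 273.
Dividing 273 by 60 gives quotient 4 and remainder 33.
(5 + 33) mod 60 = 38.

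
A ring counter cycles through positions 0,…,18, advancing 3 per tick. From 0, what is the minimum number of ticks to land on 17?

3⁻¹ ≡ 13 (mod 19) because 3·13 = 39 = 2·19 + 1.
Multiplying both sides by 13: x ≡ 13·17 = 221 ≡ 12 (mod 19).
Check: 3·12 = 36 = 1·19 + 17.

12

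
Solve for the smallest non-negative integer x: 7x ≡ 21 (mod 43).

The inverse of 7 mod 43 is 37 (since 7·37 = 259 ≡ 1).
So x ≡ 37·21 = 777 ≡ 3 (mod 43).
Check: 7·3 = 21 = 0·43 + 21.

3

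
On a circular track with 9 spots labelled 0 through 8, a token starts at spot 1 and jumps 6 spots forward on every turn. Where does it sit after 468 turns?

1

468·6 = 2808.
2808 mod 9 = 0 (since 312·9 = 2808).
(1 + 0) mod 9 = 1.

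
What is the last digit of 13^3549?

3

The units digit of 13^n cycles with period 4: 3, 9, 7, 1, …
3549 leaves remainder 1 on division by 4, so 13^3549 ends in 3.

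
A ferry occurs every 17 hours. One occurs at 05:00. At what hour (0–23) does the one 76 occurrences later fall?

1

76·17 = 1292.
1292 = 53·24 + 20, so 1292 mod 24 = 20.
(5 + 20) mod 24 = 1.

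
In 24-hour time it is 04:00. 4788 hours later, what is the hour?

4788 mod 24 = 12 (since 199·24 = 4776).
(4 + 12) mod 24 = 16.

16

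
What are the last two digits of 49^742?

01

By repeated squaring mod 100: 49^1≡49, 49^2≡1, 49^4≡1, 49^8≡1, 49^16≡1, 49^32≡1, 49^64≡1, 49^128≡1, 49^256≡1, 49^512≡1.
Since 742 = 2 + 4 + 32 + 64 + 128 + 512 in binary, 49^742 ≡ 1·1·1·1·1·1 ≡ 1 (mod 100).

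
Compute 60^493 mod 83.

Square-and-reduce mod 83: 60^1≡60, 60^2≡31, 60^4≡48, 60^8≡63, 60^16≡68, 60^32≡59, 60^64≡78, 60^128≡25, 60^256≡44.
493 = 1 + 4 + 8 + 32 + 64 + 128 + 256, so 60^493 ≡ 60·48·63·59·78·25·44 ≡ 60 (mod 83).

60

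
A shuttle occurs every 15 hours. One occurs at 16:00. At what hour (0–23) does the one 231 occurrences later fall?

1

231·15 = 3465.
3465 = 144·24 + 9, so 3465 mod 24 = 9.
(16 + 9) mod 24 = 1.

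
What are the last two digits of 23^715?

07

By repeated squaring mod 100: 23^1≡23, 23^2≡29, 23^4≡41, 23^8≡81, 23^16≡61, 23^32≡21, 23^64≡41, 23^128≡81, 23^256≡61, 23^512≡21.
Since 715 = 1 + 2 + 8 + 64 + 128 + 512 in binary, 23^715 ≡ 23·29·81·41·81·21 ≡ 7 (mod 100).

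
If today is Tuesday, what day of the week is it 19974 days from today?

Friday

19974 − 2853·7 = 3, so 19974 ≡ 3 (mod 7).
Tuesday + 3 days → Friday.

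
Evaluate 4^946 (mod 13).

9

Successive squares of 4 mod 13: 4^1≡4, 4^2≡3, 4^4≡9, 4^8≡3, 4^16≡9, 4^32≡3, 4^64≡9, 4^128≡3, 4^256≡9, 4^512≡3.
Since 946 = 2 + 16 + 32 + 128 + 256 + 512 in binary, 4^946 ≡ 3·9·3·3·9·3 ≡ 9 (mod 13).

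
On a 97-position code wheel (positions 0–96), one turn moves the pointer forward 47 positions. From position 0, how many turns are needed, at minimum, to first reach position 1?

64

97 = 2·47 + 3
47 = 15·3 + 2
3 = 1·2 + 1
2 = 2·1 + 0
Back-substituting gives 47·64 ≡ 1 (mod 97).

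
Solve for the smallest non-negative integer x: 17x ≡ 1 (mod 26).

23

17⁻¹ ≡ 23 (mod 26) because 17·23 = 391 = 15·26 + 1.
Multiplying both sides by 23: x ≡ 23·1 = 23 ≡ 23 (mod 26).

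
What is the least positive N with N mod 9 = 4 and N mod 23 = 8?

31

Since 23·2 ≡ 1 (mod 9), take x = 8 + 23·((4−8)·2 mod 9) = 8 + 23·1 = 31.
Check: 31 mod 9 = 4, 31 mod 23 = 8.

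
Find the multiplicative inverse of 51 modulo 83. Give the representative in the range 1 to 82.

70

51·70 = 3570 = 43·83 + 1, so 51⁻¹ ≡ 70 (mod 83).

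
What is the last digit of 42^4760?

Last digits of 2^n: 2, 4, 8, 6 (period 4).
4760 mod 4 = 0, so the last digit matches 2^4 = 6.

6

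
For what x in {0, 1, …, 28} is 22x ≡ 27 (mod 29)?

22⁻¹ ≡ 4 (mod 29) because 22·4 = 88 = 3·29 + 1.
So x ≡ 4·27 = 108 ≡ 21 (mod 29).

21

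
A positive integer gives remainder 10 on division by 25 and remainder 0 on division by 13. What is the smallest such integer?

x ≡ 0 (mod 13) gives x ∈ {0, 13, 26, 39, 52, 65, 78, 91, …}.
The first of these with x mod 25 = 10 is 260.

260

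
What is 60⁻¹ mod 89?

89 = 1·60 + 29
60 = 2·29 + 2
29 = 14·2 + 1
2 = 2·1 + 0
Back-substituting gives 60·46 ≡ 1 (mod 89).

46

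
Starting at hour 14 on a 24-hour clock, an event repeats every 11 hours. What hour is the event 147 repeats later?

23

147·11 = 1617.
1617 − 67·24 = 9, so 1617 ≡ 9 (mod 24).
(14 + 9) mod 24 = 23.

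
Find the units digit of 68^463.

Powers of 8 mod 10 repeat with period 4: 8, 4, 2, 6.
463 mod 4 = 3, so the last digit matches 8^3 = 2.

2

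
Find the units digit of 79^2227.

9

Powers of 9 mod 10 repeat with period 2: 9, 1.
2227 leaves remainder 1 on division by 2, so 79^2227 ends in 9.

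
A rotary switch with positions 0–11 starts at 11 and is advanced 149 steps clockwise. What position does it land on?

4

149 − 12·12 = 5, so 149 ≡ 5 (mod 12).
(11 + 5) mod 12 = 4.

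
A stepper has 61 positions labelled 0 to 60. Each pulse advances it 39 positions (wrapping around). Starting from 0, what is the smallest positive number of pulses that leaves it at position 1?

36

61 = 1·39 + 22
39 = 1·22 + 17
22 = 1·17 + 5
17 = 3·5 + 2
5 = 2·2 + 1
2 = 2·1 + 0
Back-substituting gives 39·36 ≡ 1 (mod 61).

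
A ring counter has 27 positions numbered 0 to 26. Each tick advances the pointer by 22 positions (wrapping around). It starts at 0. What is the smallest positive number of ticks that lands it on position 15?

22⁻¹ ≡ 16 (mod 27) because 22·16 = 352 = 13·27 + 1.
Multiplying both sides by 16: x ≡ 16·15 = 240 ≡ 24 (mod 27).

24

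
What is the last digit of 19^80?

Powers of 9 mod 10 repeat with period 2: 9, 1.
80 mod 2 = 0, so the last digit matches 9^2 = 1.

1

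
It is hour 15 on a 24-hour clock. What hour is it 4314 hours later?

Dividing 4314 by 24 gives quotient 179 and remainder 18.
(15 + 18) mod 24 = 9.

9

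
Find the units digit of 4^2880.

The units digit of 4^n cycles with period 2: 4, 6, …
2880 mod 2 = 0, so the last digit matches 4^2 = 6.

6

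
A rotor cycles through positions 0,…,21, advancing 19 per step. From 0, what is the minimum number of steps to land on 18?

16

The inverse of 19 mod 22 is 7 (since 19·7 = 133 ≡ 1).
Multiplying both sides by 7: x ≡ 7·18 = 126 ≡ 16 (mod 22).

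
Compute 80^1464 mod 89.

Successive squares of 80 mod 89: 80^1≡80, 80^2≡81, 80^4≡64, 80^8≡2, 80^16≡4, 80^32≡16, 80^64≡78, 80^128≡32, 80^256≡45, 80^512≡67, 80^1024≡39.
1464 = 8 + 16 + 32 + 128 + 256 + 1024, so 80^1464 ≡ 2·4·16·32·45·39 ≡ 39 (mod 89).

39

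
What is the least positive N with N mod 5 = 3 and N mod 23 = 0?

x ≡ 3 (mod 5) gives x ∈ {3, 8, 13, 18, 23}.
The first of these with x mod 23 = 0 is 23.

23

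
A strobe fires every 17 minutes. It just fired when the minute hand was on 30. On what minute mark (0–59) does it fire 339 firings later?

339·17 = 5763.
Dividing 5763 by 60 gives quotient 96 and remainder 3.
(30 + 3) mod 60 = 33.

33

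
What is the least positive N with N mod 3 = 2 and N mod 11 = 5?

5

Since 11·2 ≡ 1 (mod 3), take x = 5 + 11·((2−5)·2 mod 3) = 5 + 11·0 = 5.
Check: 5 mod 3 = 2, 5 mod 11 = 5.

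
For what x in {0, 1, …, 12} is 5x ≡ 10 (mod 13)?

2

The inverse of 5 mod 13 is 8 (since 5·8 = 40 ≡ 1).
So x ≡ 8·10 = 80 ≡ 2 (mod 13).
Check: 5·2 = 10 = 0·13 + 10.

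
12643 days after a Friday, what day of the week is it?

12643 − 1806·7 = 1, so 12643 ≡ 1 (mod 7).
Friday + 1 day → Saturday.

Saturday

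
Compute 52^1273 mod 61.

3

Square-and-reduce mod 61: 52^1≡52, 52^2≡20, 52^4≡34, 52^8≡58, 52^16≡9, 52^32≡20, 52^64≡34, 52^128≡58, 52^256≡9, 52^512≡20, 52^1024≡34.
Since 1273 = 1 + 8 + 16 + 32 + 64 + 128 + 1024 in binary, 52^1273 ≡ 52·58·9·20·34·58·34 ≡ 3 (mod 61).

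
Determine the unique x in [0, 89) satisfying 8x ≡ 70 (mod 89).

The inverse of 8 mod 89 is 78 (since 8·78 = 624 ≡ 1).
So x ≡ 78·70 = 5460 ≡ 31 (mod 89).

31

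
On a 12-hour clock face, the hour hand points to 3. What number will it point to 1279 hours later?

10

1279 = 106·12 + 7, so 1279 mod 12 = 7.
3 + 7 → 10 on a 12-hour dial.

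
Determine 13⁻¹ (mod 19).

13·3 = 39 = 2·19 + 1, so 13⁻¹ ≡ 3 (mod 19).

3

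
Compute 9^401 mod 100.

Square-and-reduce mod 100: 9^1≡9, 9^2≡81, 9^4≡61, 9^8≡21, 9^16≡41, 9^32≡81, 9^64≡61, 9^128≡21, 9^256≡41.
401 = 1 + 16 + 128 + 256, so 9^401 ≡ 9·41·21·41 ≡ 9 (mod 100).

9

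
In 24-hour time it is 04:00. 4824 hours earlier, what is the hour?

4824 − 201·24 = 0, so 4824 ≡ 0 (mod 24).
(4 − 0) mod 24 = 4.

4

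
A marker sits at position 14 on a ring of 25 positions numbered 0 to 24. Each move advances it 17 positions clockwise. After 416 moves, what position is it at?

416·17 = 7072.
7072 = 282·25 + 22, so 7072 mod 25 = 22.
(14 + 22) mod 25 = 11.

11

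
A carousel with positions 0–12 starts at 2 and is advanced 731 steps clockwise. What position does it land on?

731 = 56·13 + 3, so 731 mod 13 = 3.
(2 + 3) mod 13 = 5.

5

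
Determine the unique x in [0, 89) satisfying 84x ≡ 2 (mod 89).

84⁻¹ ≡ 71 (mod 89) because 84·71 = 5964 = 67·89 + 1.
Multiplying both sides by 71: x ≡ 71·2 = 142 ≡ 53 (mod 89).

53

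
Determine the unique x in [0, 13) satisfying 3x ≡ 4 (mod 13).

10

The inverse of 3 mod 13 is 9 (since 3·9 = 27 ≡ 1).
So x ≡ 9·4 = 36 ≡ 10 (mod 13).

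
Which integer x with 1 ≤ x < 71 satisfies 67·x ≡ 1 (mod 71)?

53

71 = 1·67 + 4
67 = 16·4 + 3
4 = 1·3 + 1
3 = 3·1 + 0
Back-substituting gives 67·53 ≡ 1 (mod 71).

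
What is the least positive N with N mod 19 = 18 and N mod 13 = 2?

x ≡ 2 (mod 13) gives x ∈ {2, 15, 28, 41, 54, 67, 80, 93, …}.
The first of these with x mod 19 = 18 is 132.

132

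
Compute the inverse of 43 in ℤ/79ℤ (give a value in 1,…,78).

68

43·68 = 2924 = 37·79 + 1, so 43⁻¹ ≡ 68 (mod 79).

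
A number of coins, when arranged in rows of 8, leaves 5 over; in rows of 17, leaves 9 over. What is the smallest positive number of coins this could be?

77

Since 17·1 ≡ 1 (mod 8), take x = 9 + 17·((5−9)·1 mod 8) = 9 + 17·4 = 77.
Check: 77 mod 8 = 5, 77 mod 17 = 9.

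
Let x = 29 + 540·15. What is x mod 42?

540·15 = 8100.
8100 mod 42 = 36 (since 192·42 = 8064).
(29 + 36) mod 42 = 23.

23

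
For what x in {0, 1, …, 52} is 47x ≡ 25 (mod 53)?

47⁻¹ ≡ 44 (mod 53) because 47·44 = 2068 = 39·53 + 1.
Multiplying both sides by 44: x ≡ 44·25 = 1100 ≡ 40 (mod 53).
Check: 47·40 = 1880 = 35·53 + 25.

40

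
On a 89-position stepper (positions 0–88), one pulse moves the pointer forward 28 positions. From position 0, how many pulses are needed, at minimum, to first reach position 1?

28·35 = 980 = 11·89 + 1, so 28⁻¹ ≡ 35 (mod 89).

35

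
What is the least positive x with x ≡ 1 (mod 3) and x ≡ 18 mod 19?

Since 19·1 ≡ 1 (mod 3), take x = 18 + 19·((1−18)·1 mod 3) = 18 + 19·1 = 37.
Check: 37 mod 3 = 1, 37 mod 19 = 18.

37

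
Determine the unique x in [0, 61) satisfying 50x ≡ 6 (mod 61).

5

50⁻¹ ≡ 11 (mod 61) because 50·11 = 550 = 9·61 + 1.
Multiplying both sides by 11: x ≡ 11·6 = 66 ≡ 5 (mod 61).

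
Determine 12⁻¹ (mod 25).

12·23 = 276 = 11·25 + 1, so 12⁻¹ ≡ 23 (mod 25).

23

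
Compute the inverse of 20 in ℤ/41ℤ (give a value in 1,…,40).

39

20·39 = 780 = 19·41 + 1, so 20⁻¹ ≡ 39 (mod 41).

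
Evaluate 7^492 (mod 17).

13

Successive squares of 7 mod 17: 7^1≡7, 7^2≡15, 7^4≡4, 7^8≡16, 7^16≡1, 7^32≡1, 7^64≡1, 7^128≡1, 7^256≡1.
Since 492 = 4 + 8 + 32 + 64 + 128 + 256 in binary, 7^492 ≡ 4·16·1·1·1·1 ≡ 13 (mod 17).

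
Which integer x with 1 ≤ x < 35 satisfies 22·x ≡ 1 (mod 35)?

35 = 1·22 + 13
22 = 1·13 + 9
13 = 1·9 + 4
9 = 2·4 + 1
4 = 4·1 + 0
Back-substituting gives 22·8 ≡ 1 (mod 35).

8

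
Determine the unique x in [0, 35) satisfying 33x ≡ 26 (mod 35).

The inverse of 33 mod 35 is 17 (since 33·17 = 561 ≡ 1).
Multiplying both sides by 17: x ≡ 17·26 = 442 ≡ 22 (mod 35).

22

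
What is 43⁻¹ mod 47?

47 = 1·43 + 4
43 = 10·4 + 3
4 = 1·3 + 1
3 = 3·1 + 0
Back-substituting gives 43·35 ≡ 1 (mod 47).

35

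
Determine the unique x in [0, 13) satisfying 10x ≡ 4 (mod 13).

10⁻¹ ≡ 4 (mod 13) because 10·4 = 40 = 3·13 + 1.
Multiplying both sides by 4: x ≡ 4·4 = 16 ≡ 3 (mod 13).

3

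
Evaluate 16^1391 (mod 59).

Successive squares of 16 mod 59: 16^1≡16, 16^2≡20, 16^4≡46, 16^8≡51, 16^16≡5, 16^32≡25, 16^64≡35, 16^128≡45, 16^256≡19, 16^512≡7, 16^1024≡49.
Since 1391 = 1 + 2 + 4 + 8 + 32 + 64 + 256 + 1024 in binary, 16^1391 ≡ 16·20·46·51·25·35·19·49 ≡ 48 (mod 59).

48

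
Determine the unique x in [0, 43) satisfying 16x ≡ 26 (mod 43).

16⁻¹ ≡ 35 (mod 43) because 16·35 = 560 = 13·43 + 1.
So x ≡ 35·26 = 910 ≡ 7 (mod 43).
Check: 16·7 = 112 = 2·43 + 26.

7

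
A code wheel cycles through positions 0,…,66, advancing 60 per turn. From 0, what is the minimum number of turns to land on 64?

10

60⁻¹ ≡ 19 (mod 67) because 60·19 = 1140 = 17·67 + 1.
So x ≡ 19·64 = 1216 ≡ 10 (mod 67).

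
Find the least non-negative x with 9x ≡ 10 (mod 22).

The inverse of 9 mod 22 is 5 (since 9·5 = 45 ≡ 1).
Multiplying both sides by 5: x ≡ 5·10 = 50 ≡ 6 (mod 22).

6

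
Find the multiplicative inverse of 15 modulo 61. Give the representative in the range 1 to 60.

57

15·57 = 855 = 14·61 + 1, so 15⁻¹ ≡ 57 (mod 61).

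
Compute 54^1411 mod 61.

7

Successive squares of 54 mod 61: 54^1≡54, 54^2≡49, 54^4≡22, 54^8≡57, 54^16≡16, 54^32≡12, 54^64≡22, 54^128≡57, 54^256≡16, 54^512≡12, 54^1024≡22.
1411 = 1 + 2 + 128 + 256 + 1024, so 54^1411 ≡ 54·49·57·16·22 ≡ 7 (mod 61).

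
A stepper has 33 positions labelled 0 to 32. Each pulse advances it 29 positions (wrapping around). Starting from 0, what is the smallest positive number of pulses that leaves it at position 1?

8

29·8 = 232 = 7·33 + 1, so 29⁻¹ ≡ 8 (mod 33).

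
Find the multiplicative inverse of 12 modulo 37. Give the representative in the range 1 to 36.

12·34 = 408 = 11·37 + 1, so 12⁻¹ ≡ 34 (mod 37).

34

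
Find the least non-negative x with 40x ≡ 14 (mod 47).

The inverse of 40 mod 47 is 20 (since 40·20 = 800 ≡ 1).
So x ≡ 20·14 = 280 ≡ 45 (mod 47).

45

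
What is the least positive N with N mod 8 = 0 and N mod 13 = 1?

40

x ≡ 0 (mod 8) gives x ∈ {0, 8, 16, 24, 32, 40}.
The first of these with x mod 13 = 1 is 40.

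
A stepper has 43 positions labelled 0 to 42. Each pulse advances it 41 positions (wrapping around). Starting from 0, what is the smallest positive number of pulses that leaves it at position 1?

21

41·21 = 861 = 20·43 + 1, so 41⁻¹ ≡ 21 (mod 43).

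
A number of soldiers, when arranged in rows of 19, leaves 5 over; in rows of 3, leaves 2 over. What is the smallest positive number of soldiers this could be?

5

x ≡ 2 (mod 3) gives x ∈ {2, 5}.
The first of these with x mod 19 = 5 is 5.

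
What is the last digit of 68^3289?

The units digit of 68^n cycles with period 4: 8, 4, 2, 6, …
3289 mod 4 = 1, so the last digit matches 8^1 = 8.

8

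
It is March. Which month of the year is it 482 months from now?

482 = 40·12 + 2, so 482 mod 12 = 2.
March + 2 months → May.

May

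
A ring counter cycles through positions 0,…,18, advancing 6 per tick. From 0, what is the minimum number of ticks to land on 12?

2

The inverse of 6 mod 19 is 16 (since 6·16 = 96 ≡ 1).
So x ≡ 16·12 = 192 ≡ 2 (mod 19).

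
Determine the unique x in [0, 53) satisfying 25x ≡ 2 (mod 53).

25⁻¹ ≡ 17 (mod 53) because 25·17 = 425 = 8·53 + 1.
So x ≡ 17·2 = 34 ≡ 34 (mod 53).
Check: 25·34 = 850 = 16·53 + 2.

34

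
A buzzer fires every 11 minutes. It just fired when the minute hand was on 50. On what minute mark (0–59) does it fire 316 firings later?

316·11 = 3476.
Dividing 3476 by 60 gives quotient 57 and remainder 56.
(50 + 56) mod 60 = 46.

46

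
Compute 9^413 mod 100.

Successive squares of 9 mod 100: 9^1≡9, 9^2≡81, 9^4≡61, 9^8≡21, 9^16≡41, 9^32≡81, 9^64≡61, 9^128≡21, 9^256≡41.
Since 413 = 1 + 4 + 8 + 16 + 128 + 256 in binary, 9^413 ≡ 9·61·21·41·21·41 ≡ 29 (mod 100).

29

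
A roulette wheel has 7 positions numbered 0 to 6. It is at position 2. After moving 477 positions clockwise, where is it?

3

477 mod 7 = 1 (since 68·7 = 476).
(2 + 1) mod 7 = 3.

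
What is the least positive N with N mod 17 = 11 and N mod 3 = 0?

45

x ≡ 0 (mod 3) gives x ∈ {0, 3, 6, 9, 12, 15, 18, 21, …}.
The first of these with x mod 17 = 11 is 45.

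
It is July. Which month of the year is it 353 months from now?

December

353 mod 12 = 5 (since 29·12 = 348).
July + 5 months → December.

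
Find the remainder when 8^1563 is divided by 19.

18

Square-and-reduce mod 19: 8^1≡8, 8^2≡7, 8^4≡11, 8^8≡7, 8^16≡11, 8^32≡7, 8^64≡11, 8^128≡7, 8^256≡11, 8^512≡7, 8^1024≡11.
Since 1563 = 1 + 2 + 8 + 16 + 512 + 1024 in binary, 8^1563 ≡ 8·7·7·11·7·11 ≡ 18 (mod 19).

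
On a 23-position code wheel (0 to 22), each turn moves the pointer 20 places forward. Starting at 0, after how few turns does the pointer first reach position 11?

4

20⁻¹ ≡ 15 (mod 23) because 20·15 = 300 = 13·23 + 1.
Multiplying both sides by 15: x ≡ 15·11 = 165 ≡ 4 (mod 23).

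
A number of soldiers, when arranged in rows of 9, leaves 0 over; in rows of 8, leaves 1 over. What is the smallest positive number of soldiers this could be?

9

Since 8·8 ≡ 1 (mod 9), take x = 1 + 8·((0−1)·8 mod 9) = 1 + 8·1 = 9.
Check: 9 mod 9 = 0, 9 mod 8 = 1.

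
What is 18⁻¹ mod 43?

12

43 = 2·18 + 7
18 = 2·7 + 4
7 = 1·4 + 3
4 = 1·3 + 1
3 = 3·1 + 0
Back-substituting gives 18·12 ≡ 1 (mod 43).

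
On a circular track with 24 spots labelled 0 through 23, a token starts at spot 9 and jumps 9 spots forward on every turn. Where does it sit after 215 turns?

215·9 = 1935.
1935 − 80·24 = 15, so 1935 ≡ 15 (mod 24).
(9 + 15) mod 24 = 0.

0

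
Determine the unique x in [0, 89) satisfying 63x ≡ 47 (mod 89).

29

63⁻¹ ≡ 65 (mod 89) because 63·65 = 4095 = 46·89 + 1.
Multiplying both sides by 65: x ≡ 65·47 = 3055 ≡ 29 (mod 89).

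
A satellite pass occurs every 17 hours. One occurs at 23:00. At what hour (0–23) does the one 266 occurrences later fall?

266·17 = 4522.
4522 − 188·24 = 10, so 4522 ≡ 10 (mod 24).
(23 + 10) mod 24 = 9.

9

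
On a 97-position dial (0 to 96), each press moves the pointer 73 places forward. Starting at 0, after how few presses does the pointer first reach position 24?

96

The inverse of 73 mod 97 is 4 (since 73·4 = 292 ≡ 1).
Multiplying both sides by 4: x ≡ 4·24 = 96 ≡ 96 (mod 97).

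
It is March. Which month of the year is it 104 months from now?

104 mod 12 = 8 (since 8·12 = 96).
March + 8 months → November.

November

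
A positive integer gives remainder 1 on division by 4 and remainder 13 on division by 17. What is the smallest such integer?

13

Since 17·1 ≡ 1 (mod 4), take x = 13 + 17·((1−13)·1 mod 4) = 13 + 17·0 = 13.
Check: 13 mod 4 = 1, 13 mod 17 = 13.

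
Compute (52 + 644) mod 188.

644 − 3·188 = 80, so 644 ≡ 80 (mod 188).
(52 + 80) mod 188 = 132.

132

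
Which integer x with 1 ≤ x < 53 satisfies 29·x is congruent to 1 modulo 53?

11

53 = 1·29 + 24
29 = 1·24 + 5
24 = 4·5 + 4
5 = 1·4 + 1
4 = 4·1 + 0
Back-substituting gives 29·11 ≡ 1 (mod 53).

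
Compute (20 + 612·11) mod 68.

612·11 = 6732.
6732 mod 68 = 0 (since 99·68 = 6732).
(20 + 0) mod 68 = 20.

20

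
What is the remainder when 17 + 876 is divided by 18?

876 mod 18 = 12 (since 48·18 = 864).
(17 + 12) mod 18 = 11.

11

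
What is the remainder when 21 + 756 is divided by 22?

7

Dividing 756 by 22 gives quotient 34 and remainder 8.
(21 + 8) mod 22 = 7.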